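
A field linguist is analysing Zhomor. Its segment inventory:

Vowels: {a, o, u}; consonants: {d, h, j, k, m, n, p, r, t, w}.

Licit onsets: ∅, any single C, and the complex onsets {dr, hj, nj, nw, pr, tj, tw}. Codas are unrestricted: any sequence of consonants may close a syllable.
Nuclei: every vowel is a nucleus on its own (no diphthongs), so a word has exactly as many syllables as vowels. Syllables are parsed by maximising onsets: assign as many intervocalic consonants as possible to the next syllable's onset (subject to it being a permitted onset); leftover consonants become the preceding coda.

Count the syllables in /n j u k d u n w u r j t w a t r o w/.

5

Nuclei (vowels): u, u, u, a, o → 5 syllables.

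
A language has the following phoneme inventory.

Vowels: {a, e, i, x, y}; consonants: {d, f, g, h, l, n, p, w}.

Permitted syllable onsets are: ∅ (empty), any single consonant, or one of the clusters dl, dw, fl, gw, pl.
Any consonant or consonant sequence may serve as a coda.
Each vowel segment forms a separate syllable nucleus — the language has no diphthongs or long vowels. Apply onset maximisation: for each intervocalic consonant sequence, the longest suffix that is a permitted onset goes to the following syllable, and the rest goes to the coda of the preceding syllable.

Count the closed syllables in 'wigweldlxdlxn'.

2

Nuclei (vowels): i, e, x, x → 4 syllables.
/i…e/ gap (V1→V2): /gw/ — entire cluster is a permitted onset → onset /gw/, coda ∅.
/e…x/ gap (V2→V3): cluster /ldl/ — the longest permitted-onset suffix is /dl/; onset = /dl/, preceding coda = /l/.
/x…x/ gap (V3→V4): /dl/ is a licit onset in full, so it all attaches to the next syllable.
Syllabification: wi.gwel.dlx.dlxn.
Classifying each syllable: /wi/ (open), /gwel/ (closed), /dlx/ (open), /dlxn/ (closed).
Closed syllables: 2.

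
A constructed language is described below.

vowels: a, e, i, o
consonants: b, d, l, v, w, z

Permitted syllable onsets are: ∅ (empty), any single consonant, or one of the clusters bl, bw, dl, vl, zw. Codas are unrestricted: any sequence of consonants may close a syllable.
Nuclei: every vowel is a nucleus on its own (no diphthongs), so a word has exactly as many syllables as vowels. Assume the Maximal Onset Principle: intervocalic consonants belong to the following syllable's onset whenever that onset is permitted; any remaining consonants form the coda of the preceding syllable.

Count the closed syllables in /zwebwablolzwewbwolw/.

3

Vowels present: e, a, o, e, o; each is a nucleus, giving 5 syllables.
σ1/σ2 boundary: /bw/ is a licit onset in full, so it all attaches to the next syllable.
σ2/σ3 boundary: /bl/ is a licit onset in full, so it all attaches to the next syllable.
σ3/σ4 boundary: cluster /lzw/ — the longest permitted-onset suffix is /zw/; onset = /zw/, preceding coda = /l/.
σ4/σ5 boundary: cluster /wbw/ — the longest permitted-onset suffix is /bw/; onset = /bw/, preceding coda = /w/.
Syllabification: zwe.bwa.blol.zwew.bwolw.
Classifying each syllable: /zwe/ (open), /bwa/ (open), /blol/ (closed), /zwew/ (closed), /bwolw/ (closed).
Closed syllables: 3.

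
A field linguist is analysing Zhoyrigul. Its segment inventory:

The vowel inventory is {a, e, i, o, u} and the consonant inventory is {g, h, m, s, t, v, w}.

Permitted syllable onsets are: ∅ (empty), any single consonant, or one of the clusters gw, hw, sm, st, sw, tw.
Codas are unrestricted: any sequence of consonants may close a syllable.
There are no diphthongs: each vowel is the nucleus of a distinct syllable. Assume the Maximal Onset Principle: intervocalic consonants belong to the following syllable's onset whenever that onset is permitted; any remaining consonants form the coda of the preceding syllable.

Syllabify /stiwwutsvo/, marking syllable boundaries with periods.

stiw.wuts.vo

The vowels are i, u, o — 3 nuclei, so 3 syllables.
σ1/σ2 boundary: /ww/; trying suffixes from longest down, /w/ is the first permitted one, so coda /w/ | onset /w/.
σ2/σ3 boundary: /tsv/; trying suffixes from longest down, /v/ is the first permitted one, so coda /ts/ | onset /v/.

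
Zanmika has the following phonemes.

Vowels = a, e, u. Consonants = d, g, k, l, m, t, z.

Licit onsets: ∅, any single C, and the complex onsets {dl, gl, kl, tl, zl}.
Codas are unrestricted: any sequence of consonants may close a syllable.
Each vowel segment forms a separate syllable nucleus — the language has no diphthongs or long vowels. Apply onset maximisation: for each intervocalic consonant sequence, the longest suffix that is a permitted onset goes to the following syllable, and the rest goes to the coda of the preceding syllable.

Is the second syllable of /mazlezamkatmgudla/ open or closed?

open

The vowels are a, e, a, a, u, a — 6 nuclei, so 6 syllables.
Between /a/ (V1) and /e/ (V2): cluster /zl/ — /zl/ is itself a permitted onset, so the whole cluster goes right; preceding coda = ∅.
Between /e/ (V2) and /a/ (V3): /z/ is a single consonant, so it becomes the next onset.
Between /a/ (V3) and /a/ (V4): cluster /mk/ — the longest permitted-onset suffix is /k/; onset = /k/, preceding coda = /m/.
Between /a/ (V4) and /u/ (V5): cluster /tmg/ — the longest permitted-onset suffix is /g/; onset = /g/, preceding coda = /tm/.
Between /u/ (V5) and /a/ (V6): /dl/ — entire cluster is a permitted onset → onset /dl/, coda ∅.
So the parse is ma.zle.zam.katm.gu.dla.
Syllable 2 is /zle/; it ends in its nucleus with no coda, so it is open.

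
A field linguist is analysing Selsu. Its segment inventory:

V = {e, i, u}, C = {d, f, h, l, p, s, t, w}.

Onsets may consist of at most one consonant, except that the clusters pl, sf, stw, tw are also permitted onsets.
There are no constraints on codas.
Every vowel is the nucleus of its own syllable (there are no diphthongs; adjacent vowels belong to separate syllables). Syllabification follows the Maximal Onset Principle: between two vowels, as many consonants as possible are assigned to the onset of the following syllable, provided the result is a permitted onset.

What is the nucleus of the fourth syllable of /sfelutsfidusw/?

u

Nuclei (vowels): e, u, i, u → 4 syllables.
The fourth nucleus (vowel 4 from the left) is /u/.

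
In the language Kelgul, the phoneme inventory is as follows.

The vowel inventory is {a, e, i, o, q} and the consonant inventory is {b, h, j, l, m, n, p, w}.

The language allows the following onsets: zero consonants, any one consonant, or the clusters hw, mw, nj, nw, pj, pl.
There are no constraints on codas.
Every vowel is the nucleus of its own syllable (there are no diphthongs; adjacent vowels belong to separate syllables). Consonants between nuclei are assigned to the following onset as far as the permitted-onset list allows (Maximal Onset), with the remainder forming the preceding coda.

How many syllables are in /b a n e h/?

Nuclei (vowels): a, e → 2 syllables.

2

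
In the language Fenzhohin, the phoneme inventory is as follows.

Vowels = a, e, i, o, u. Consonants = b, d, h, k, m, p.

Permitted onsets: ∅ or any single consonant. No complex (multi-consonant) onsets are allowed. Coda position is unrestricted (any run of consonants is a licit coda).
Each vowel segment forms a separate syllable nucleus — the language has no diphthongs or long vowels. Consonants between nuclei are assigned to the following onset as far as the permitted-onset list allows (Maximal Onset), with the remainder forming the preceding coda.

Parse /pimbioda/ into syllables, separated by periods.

Vowels present: i, i, o, a; each is a nucleus, giving 4 syllables.
V1 /i/ – V2 /i/: /mb/ — longest licit onset from the right is /b/, leaving /m/ as coda.
V2 /i/ – V3 /o/: no consonants, so the boundary falls immediately after /i/.
V3 /o/ – V4 /a/: /d/ → onset of the next syllable (single consonants are always licit onsets).

pim.bi.o.da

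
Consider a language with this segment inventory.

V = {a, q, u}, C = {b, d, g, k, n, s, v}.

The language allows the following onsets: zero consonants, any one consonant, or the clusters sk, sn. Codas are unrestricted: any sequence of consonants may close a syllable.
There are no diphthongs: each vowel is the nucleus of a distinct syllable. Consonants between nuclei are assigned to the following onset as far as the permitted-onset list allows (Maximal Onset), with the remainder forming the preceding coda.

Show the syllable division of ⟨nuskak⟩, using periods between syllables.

Vowels present: u, a; each is a nucleus, giving 2 syllables.
σ1/σ2 boundary: cluster /sk/ — /sk/ is itself a permitted onset, so the whole cluster goes right; preceding coda = ∅.

nu.skak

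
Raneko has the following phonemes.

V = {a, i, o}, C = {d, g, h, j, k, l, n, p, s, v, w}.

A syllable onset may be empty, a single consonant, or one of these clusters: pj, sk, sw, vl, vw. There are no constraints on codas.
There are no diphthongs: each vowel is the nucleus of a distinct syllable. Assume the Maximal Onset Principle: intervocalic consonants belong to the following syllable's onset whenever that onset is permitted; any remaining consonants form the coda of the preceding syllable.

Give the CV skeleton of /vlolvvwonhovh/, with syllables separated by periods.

CCVCC.CCVC.CVCC

The vowels are o, o, o — 3 nuclei, so 3 syllables.
V1 /o/ – V2 /o/: /lvvw/ — longest licit onset from the right is /vw/, leaving /lv/ as coda.
V2 /o/ – V3 /o/: /nh/ — longest licit onset from the right is /h/, leaving /n/ as coda.
Result: vlolv.vwon.hovh.
Mapping each syllable to C/V: /vlolv/ → CCVCC, /vwon/ → CCVC, /hovh/ → CVCC.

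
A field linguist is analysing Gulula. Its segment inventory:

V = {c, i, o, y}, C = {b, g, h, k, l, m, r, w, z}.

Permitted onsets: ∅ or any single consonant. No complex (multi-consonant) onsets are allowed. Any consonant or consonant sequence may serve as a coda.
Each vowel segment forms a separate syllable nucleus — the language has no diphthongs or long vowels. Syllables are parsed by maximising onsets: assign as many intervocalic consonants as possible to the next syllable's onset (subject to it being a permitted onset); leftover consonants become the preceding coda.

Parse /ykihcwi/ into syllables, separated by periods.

y.ki.hc.wi

The vowels are y, i, c, i — 4 nuclei, so 4 syllables.
/y…i/ gap (V1→V2): just /k/ — single C goes to the following onset.
/i…c/ gap (V2→V3): just /h/ — single C goes to the following onset.
/c…i/ gap (V3→V4): just /w/ — single C goes to the following onset.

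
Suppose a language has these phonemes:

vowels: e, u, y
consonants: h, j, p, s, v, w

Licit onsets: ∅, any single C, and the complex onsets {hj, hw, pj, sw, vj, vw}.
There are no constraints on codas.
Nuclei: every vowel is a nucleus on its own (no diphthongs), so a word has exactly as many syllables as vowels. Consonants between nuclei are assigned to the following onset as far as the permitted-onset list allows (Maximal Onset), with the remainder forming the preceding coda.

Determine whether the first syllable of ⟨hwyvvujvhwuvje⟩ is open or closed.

The vowels are y, u, u, e — 4 nuclei, so 4 syllables.
σ1/σ2 boundary: /vv/; trying suffixes from longest down, /v/ is the first permitted one, so coda /v/ | onset /v/.
σ2/σ3 boundary: cluster /jvhw/ — the longest permitted-onset suffix is /hw/; onset = /hw/, preceding coda = /jv/.
σ3/σ4 boundary: /vj/ is a licit onset in full, so it all attaches to the next syllable.
Result: hwyv.vujv.hwu.vje.
Syllable 1 is /hwyv/ with coda /v/, so it is closed.

closed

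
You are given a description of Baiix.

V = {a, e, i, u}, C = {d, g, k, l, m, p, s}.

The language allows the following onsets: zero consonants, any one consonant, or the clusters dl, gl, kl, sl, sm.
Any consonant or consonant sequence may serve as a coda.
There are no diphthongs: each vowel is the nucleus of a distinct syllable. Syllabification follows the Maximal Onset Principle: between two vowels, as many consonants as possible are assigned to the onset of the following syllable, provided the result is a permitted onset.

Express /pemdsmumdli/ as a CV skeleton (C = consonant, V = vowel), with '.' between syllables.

Vowels present: e, u, i; each is a nucleus, giving 3 syllables.
/e…u/ gap (V1→V2): /mdsm/; trying suffixes from longest down, /sm/ is the first permitted one, so coda /md/ | onset /sm/.
/u…i/ gap (V2→V3): /mdl/ — longest licit onset from the right is /dl/, leaving /m/ as coda.
Putting it together: pemd.smum.dli.
Mapping each syllable to C/V: /pemd/ → CVCC, /smum/ → CCVC, /dli/ → CCV.

CVCC.CCVC.CCV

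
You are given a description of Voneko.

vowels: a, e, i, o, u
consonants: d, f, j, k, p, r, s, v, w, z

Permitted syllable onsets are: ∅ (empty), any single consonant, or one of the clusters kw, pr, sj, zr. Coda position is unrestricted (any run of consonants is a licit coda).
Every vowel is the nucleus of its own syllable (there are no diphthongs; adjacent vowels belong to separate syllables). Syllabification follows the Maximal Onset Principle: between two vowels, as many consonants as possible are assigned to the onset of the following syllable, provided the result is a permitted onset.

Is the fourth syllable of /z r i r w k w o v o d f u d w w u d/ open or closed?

The vowels are i, o, o, u, u — 5 nuclei, so 5 syllables.
σ1/σ2 boundary: /rwkw/; trying suffixes from longest down, /kw/ is the first permitted one, so coda /rw/ | onset /kw/.
σ2/σ3 boundary: /v/ → onset of the next syllable (single consonants are always licit onsets).
σ3/σ4 boundary: cluster /df/ — the longest permitted-onset suffix is /f/; onset = /f/, preceding coda = /d/.
σ4/σ5 boundary: /dww/ — longest licit onset from the right is /w/, leaving /dw/ as coda.
So the parse is zrirw.kwo.vod.fudw.wud.
Syllable 4 is /fudw/ with coda /dw/, so it is closed.

closed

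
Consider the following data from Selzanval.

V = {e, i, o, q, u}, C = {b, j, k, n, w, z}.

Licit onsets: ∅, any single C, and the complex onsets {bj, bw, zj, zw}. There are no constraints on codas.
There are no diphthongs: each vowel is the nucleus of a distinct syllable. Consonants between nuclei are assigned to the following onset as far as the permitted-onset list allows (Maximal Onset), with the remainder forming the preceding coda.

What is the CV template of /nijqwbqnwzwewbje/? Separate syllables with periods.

Nuclei (vowels): i, q, q, e, e → 5 syllables.
V1 /i/ – V2 /q/: /j/ → onset of the next syllable (single consonants are always licit onsets).
V2 /q/ – V3 /q/: /wb/ — longest licit onset from the right is /b/, leaving /w/ as coda.
V3 /q/ – V4 /e/: /nwzw/ — longest licit onset from the right is /zw/, leaving /nw/ as coda.
V4 /e/ – V5 /e/: cluster /wbj/ — the longest permitted-onset suffix is /bj/; onset = /bj/, preceding coda = /w/.
Result: ni.jqw.bqnw.zwew.bje.
Mapping each syllable to C/V: /ni/ → CV, /jqw/ → CVC, /bqnw/ → CVCC, /zwew/ → CCVC, /bje/ → CCV.

CV.CVC.CVCC.CCVC.CCV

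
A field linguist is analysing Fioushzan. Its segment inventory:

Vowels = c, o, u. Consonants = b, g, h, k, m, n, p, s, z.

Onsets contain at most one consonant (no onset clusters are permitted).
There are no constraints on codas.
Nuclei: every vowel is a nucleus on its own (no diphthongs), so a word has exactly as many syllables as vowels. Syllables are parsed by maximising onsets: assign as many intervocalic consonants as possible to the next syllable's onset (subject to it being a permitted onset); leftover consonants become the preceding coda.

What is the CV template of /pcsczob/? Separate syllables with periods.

CV.CV.CVC

The vowels are c, c, o — 3 nuclei, so 3 syllables.
V1 /c/ – V2 /c/: /s/ → onset of the next syllable (single consonants are always licit onsets).
V2 /c/ – V3 /o/: /z/ is a single consonant, so it becomes the next onset.
Putting it together: pc.sc.zob.
Mapping each syllable to C/V: /pc/ → CV, /sc/ → CV, /zob/ → CVC.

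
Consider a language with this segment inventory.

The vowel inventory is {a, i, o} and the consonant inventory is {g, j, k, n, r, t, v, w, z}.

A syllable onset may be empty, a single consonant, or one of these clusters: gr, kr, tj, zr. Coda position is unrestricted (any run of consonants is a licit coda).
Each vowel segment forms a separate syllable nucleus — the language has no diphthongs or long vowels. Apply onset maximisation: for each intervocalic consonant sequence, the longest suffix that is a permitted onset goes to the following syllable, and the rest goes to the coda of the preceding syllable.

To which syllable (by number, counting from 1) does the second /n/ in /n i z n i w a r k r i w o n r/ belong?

The vowels are i, i, a, i, o — 5 nuclei, so 5 syllables.
/i…i/ gap (V1→V2): cluster /zn/ — the longest permitted-onset suffix is /n/; onset = /n/, preceding coda = /z/.
/i…a/ gap (V2→V3): just /w/ — single C goes to the following onset.
/a…i/ gap (V3→V4): /rkr/ splits as /r/ + /kr/ (/kr/ is the longest suffix that is a licit onset).
/i…o/ gap (V4→V5): just /w/ — single C goes to the following onset.
Result: niz.ni.war.kri.wonr.
The second /n/ is in the onset of syllable 2 (/ni/).

2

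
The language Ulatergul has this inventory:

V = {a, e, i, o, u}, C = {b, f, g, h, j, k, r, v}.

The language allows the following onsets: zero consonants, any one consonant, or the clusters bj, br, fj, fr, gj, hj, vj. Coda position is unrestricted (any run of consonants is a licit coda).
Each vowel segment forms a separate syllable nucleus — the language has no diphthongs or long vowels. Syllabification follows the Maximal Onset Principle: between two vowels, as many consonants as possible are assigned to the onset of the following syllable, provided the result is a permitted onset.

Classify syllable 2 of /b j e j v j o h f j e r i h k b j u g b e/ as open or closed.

Nuclei (vowels): e, o, e, i, u, e → 6 syllables.
Between /e/ (V1) and /o/ (V2): /jvj/; trying suffixes from longest down, /vj/ is the first permitted one, so coda /j/ | onset /vj/.
Between /o/ (V2) and /e/ (V3): /hfj/ splits as /h/ + /fj/ (/fj/ is the longest suffix that is a licit onset).
Between /e/ (V3) and /i/ (V4): /r/ is a single consonant, so it becomes the next onset.
Between /i/ (V4) and /u/ (V5): /hkbj/ splits as /hk/ + /bj/ (/bj/ is the longest suffix that is a licit onset).
Between /u/ (V5) and /e/ (V6): cluster /gb/ — the longest permitted-onset suffix is /b/; onset = /b/, preceding coda = /g/.
Syllabification: bjej.vjoh.fje.rihk.bjug.be.
Syllable 2 is /vjoh/ with coda /h/, so it is closed.

closed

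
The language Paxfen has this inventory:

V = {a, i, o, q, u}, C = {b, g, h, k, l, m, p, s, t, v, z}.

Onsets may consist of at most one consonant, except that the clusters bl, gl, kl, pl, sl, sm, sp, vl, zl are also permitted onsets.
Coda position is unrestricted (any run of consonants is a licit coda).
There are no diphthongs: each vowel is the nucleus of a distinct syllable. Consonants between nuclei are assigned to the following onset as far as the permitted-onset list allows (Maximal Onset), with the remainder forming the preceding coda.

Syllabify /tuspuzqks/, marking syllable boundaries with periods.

tu.spu.zqks

Vowels present: u, u, q; each is a nucleus, giving 3 syllables.
V1 /u/ – V2 /u/: /sp/ — entire cluster is a permitted onset → onset /sp/, coda ∅.
V2 /u/ – V3 /q/: just /z/ — single C goes to the following onset.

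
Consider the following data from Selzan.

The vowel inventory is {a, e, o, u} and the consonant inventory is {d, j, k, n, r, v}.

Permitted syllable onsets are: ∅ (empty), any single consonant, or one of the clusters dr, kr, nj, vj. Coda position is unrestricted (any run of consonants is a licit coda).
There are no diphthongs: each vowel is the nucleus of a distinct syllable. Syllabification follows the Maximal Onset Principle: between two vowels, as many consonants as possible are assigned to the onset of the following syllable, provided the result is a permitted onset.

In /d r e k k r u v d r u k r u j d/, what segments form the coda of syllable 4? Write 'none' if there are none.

jd

Nuclei (vowels): e, u, u, u → 4 syllables.
σ1/σ2 boundary: /kkr/; trying suffixes from longest down, /kr/ is the first permitted one, so coda /k/ | onset /kr/.
σ2/σ3 boundary: cluster /vdr/ — the longest permitted-onset suffix is /dr/; onset = /dr/, preceding coda = /v/.
σ3/σ4 boundary: /kr/ — entire cluster is a permitted onset → onset /kr/, coda ∅.
Syllabification: drek.kruv.dru.krujd.
Syllable 4 is /krujd/: onset /kr/, nucleus /u/, coda /jd/.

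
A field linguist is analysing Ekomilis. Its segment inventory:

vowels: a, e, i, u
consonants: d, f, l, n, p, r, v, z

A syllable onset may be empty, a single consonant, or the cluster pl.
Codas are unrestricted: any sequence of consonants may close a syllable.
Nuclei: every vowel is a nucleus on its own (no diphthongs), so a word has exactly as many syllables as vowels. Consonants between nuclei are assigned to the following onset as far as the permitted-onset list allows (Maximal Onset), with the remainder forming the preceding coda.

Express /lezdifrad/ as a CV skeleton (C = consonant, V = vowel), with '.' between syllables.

CVC.CVC.CVC

Nuclei (vowels): e, i, a → 3 syllables.
σ1/σ2 boundary: /zd/; trying suffixes from longest down, /d/ is the first permitted one, so coda /z/ | onset /d/.
σ2/σ3 boundary: /fr/ — longest licit onset from the right is /r/, leaving /f/ as coda.
Syllabification: lez.dif.rad.
Mapping each syllable to C/V: /lez/ → CVC, /dif/ → CVC, /rad/ → CVC.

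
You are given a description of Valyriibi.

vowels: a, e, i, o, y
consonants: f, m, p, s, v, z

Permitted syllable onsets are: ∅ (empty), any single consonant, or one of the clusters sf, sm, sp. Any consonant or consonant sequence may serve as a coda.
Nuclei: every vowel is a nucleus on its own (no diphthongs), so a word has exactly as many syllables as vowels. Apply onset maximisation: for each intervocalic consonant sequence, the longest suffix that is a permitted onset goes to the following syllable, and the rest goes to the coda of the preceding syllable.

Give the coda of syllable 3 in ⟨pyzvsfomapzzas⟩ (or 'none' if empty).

Nuclei (vowels): y, o, a, a → 4 syllables.
Between /y/ (V1) and /o/ (V2): /zvsf/ — longest licit onset from the right is /sf/, leaving /zv/ as coda.
Between /o/ (V2) and /a/ (V3): /m/ → onset of the next syllable (single consonants are always licit onsets).
Between /a/ (V3) and /a/ (V4): cluster /pzz/ — the longest permitted-onset suffix is /z/; onset = /z/, preceding coda = /pz/.
Syllabification: pyzv.sfo.mapz.zas.
Syllable 3 is /mapz/: onset /m/, nucleus /a/, coda /pz/.

pz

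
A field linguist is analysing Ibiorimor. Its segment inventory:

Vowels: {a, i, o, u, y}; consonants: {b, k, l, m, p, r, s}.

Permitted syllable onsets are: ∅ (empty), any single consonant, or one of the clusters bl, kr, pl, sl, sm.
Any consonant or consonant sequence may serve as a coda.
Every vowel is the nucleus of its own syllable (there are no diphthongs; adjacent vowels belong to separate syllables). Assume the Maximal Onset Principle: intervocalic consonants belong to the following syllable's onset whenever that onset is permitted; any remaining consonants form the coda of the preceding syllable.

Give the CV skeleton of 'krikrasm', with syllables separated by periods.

CCV.CCVCC

Vowels present: i, a; each is a nucleus, giving 2 syllables.
/i…a/ gap (V1→V2): cluster /kr/ — /kr/ is itself a permitted onset, so the whole cluster goes right; preceding coda = ∅.
So the parse is kri.krasm.
Mapping each syllable to C/V: /kri/ → CCV, /krasm/ → CCVCC.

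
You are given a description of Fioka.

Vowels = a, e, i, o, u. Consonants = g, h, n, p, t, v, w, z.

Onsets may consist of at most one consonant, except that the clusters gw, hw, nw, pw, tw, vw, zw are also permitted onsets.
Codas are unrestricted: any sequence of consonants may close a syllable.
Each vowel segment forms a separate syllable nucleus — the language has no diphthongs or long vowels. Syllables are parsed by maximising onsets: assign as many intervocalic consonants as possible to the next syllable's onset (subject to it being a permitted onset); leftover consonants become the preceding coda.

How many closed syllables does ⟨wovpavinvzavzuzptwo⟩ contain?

4

Vowels present: o, a, i, a, u, o; each is a nucleus, giving 6 syllables.
V1 /o/ – V2 /a/: /vp/; trying suffixes from longest down, /p/ is the first permitted one, so coda /v/ | onset /p/.
V2 /a/ – V3 /i/: /v/ → onset of the next syllable (single consonants are always licit onsets).
V3 /i/ – V4 /a/: /nvz/; trying suffixes from longest down, /z/ is the first permitted one, so coda /nv/ | onset /z/.
V4 /a/ – V5 /u/: cluster /vz/ — the longest permitted-onset suffix is /z/; onset = /z/, preceding coda = /v/.
V5 /u/ – V6 /o/: cluster /zptw/ — the longest permitted-onset suffix is /tw/; onset = /tw/, preceding coda = /zp/.
Putting it together: wov.pa.vinv.zav.zuzp.two.
Classifying each syllable: /wov/ (closed), /pa/ (open), /vinv/ (closed), /zav/ (closed), /zuzp/ (closed), /two/ (open).
Closed syllables: 4.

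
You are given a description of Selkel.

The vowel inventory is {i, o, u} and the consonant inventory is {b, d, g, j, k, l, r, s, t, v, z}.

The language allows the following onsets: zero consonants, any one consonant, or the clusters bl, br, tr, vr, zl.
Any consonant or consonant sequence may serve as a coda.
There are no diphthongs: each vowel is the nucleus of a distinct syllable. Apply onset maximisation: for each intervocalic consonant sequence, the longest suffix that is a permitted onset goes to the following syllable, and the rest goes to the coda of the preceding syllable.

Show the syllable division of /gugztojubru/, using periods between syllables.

gugz.to.ju.bru

The vowels are u, o, u, u — 4 nuclei, so 4 syllables.
/u…o/ gap (V1→V2): /gzt/ splits as /gz/ + /t/ (/t/ is the longest suffix that is a licit onset).
/o…u/ gap (V2→V3): /j/ is a single consonant, so it becomes the next onset.
/u…u/ gap (V3→V4): /br/ is a licit onset in full, so it all attaches to the next syllable.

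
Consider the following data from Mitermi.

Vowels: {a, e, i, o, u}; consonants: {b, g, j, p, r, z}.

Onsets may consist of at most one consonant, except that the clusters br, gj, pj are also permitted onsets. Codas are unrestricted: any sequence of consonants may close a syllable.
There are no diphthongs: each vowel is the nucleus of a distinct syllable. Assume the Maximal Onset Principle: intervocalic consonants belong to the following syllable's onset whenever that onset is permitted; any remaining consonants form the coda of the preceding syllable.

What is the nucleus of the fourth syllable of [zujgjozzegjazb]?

a

Nuclei (vowels): u, o, e, a → 4 syllables.
The fourth nucleus (vowel 4 from the left) is /a/.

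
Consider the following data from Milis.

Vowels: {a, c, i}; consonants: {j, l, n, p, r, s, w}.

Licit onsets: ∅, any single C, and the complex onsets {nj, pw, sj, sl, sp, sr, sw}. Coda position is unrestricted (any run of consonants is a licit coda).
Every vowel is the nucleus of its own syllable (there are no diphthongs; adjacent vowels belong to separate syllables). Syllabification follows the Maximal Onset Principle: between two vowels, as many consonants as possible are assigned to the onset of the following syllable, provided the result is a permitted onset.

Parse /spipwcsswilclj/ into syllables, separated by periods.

spi.pwcs.swi.lclj

Vowels present: i, c, i, c; each is a nucleus, giving 4 syllables.
σ1/σ2 boundary: /pw/ is a licit onset in full, so it all attaches to the next syllable.
σ2/σ3 boundary: /ssw/; trying suffixes from longest down, /sw/ is the first permitted one, so coda /s/ | onset /sw/.
σ3/σ4 boundary: just /l/ — single C goes to the following onset.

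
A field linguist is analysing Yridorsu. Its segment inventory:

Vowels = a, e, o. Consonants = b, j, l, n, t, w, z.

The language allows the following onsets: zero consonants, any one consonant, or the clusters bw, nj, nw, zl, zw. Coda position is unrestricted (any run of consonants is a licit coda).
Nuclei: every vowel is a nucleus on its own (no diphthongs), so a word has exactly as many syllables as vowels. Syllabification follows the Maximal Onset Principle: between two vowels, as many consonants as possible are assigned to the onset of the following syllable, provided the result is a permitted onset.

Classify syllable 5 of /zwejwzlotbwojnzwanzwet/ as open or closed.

Nuclei (vowels): e, o, o, a, e → 5 syllables.
Between /e/ (V1) and /o/ (V2): cluster /jwzl/ — the longest permitted-onset suffix is /zl/; onset = /zl/, preceding coda = /jw/.
Between /o/ (V2) and /o/ (V3): /tbw/ splits as /t/ + /bw/ (/bw/ is the longest suffix that is a licit onset).
Between /o/ (V3) and /a/ (V4): /jnzw/ splits as /jn/ + /zw/ (/zw/ is the longest suffix that is a licit onset).
Between /a/ (V4) and /e/ (V5): cluster /nzw/ — the longest permitted-onset suffix is /zw/; onset = /zw/, preceding coda = /n/.
So the parse is zwejw.zlot.bwojn.zwan.zwet.
Syllable 5 is /zwet/ with coda /t/, so it is closed.

closed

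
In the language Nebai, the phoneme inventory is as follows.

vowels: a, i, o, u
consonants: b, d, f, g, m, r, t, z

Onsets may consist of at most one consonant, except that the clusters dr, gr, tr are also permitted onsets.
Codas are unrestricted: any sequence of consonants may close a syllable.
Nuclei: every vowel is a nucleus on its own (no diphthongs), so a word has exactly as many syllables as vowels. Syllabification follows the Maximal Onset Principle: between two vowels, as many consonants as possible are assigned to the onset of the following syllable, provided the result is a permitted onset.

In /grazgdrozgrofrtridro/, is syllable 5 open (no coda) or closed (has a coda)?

open

Vowels present: a, o, o, i, o; each is a nucleus, giving 5 syllables.
V1 /a/ – V2 /o/: /zgdr/ splits as /zg/ + /dr/ (/dr/ is the longest suffix that is a licit onset).
V2 /o/ – V3 /o/: cluster /zgr/ — the longest permitted-onset suffix is /gr/; onset = /gr/, preceding coda = /z/.
V3 /o/ – V4 /i/: /frtr/; trying suffixes from longest down, /tr/ is the first permitted one, so coda /fr/ | onset /tr/.
V4 /i/ – V5 /o/: cluster /dr/ — /dr/ is itself a permitted onset, so the whole cluster goes right; preceding coda = ∅.
Result: grazg.droz.grofr.tri.dro.
Syllable 5 is /dro/; it ends in its nucleus with no coda, so it is open.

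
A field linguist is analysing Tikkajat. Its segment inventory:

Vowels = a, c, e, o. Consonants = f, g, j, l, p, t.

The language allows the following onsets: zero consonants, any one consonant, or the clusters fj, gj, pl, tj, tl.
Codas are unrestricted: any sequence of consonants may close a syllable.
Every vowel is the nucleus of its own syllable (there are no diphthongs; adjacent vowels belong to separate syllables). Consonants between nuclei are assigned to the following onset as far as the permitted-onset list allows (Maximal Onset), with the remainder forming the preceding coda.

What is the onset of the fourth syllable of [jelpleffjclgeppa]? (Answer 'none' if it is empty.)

The vowels are e, e, c, e, a — 5 nuclei, so 5 syllables.
σ1/σ2 boundary: /lpl/ splits as /l/ + /pl/ (/pl/ is the longest suffix that is a licit onset).
σ2/σ3 boundary: /ffj/ — longest licit onset from the right is /fj/, leaving /f/ as coda.
σ3/σ4 boundary: /lg/ — longest licit onset from the right is /g/, leaving /l/ as coda.
σ4/σ5 boundary: /pp/; trying suffixes from longest down, /p/ is the first permitted one, so coda /p/ | onset /p/.
Syllabification: jel.plef.fjcl.gep.pa.
Syllable 4 is /gep/: onset /g/, nucleus /e/, coda /p/.

g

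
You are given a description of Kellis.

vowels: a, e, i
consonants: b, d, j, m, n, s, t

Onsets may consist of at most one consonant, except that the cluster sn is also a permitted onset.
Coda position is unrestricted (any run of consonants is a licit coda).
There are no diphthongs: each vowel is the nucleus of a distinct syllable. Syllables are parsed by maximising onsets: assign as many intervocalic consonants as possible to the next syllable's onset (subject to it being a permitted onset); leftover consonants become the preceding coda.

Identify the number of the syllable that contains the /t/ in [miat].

Nuclei (vowels): i, a → 2 syllables.
σ1/σ2 boundary: no consonants, so the boundary falls immediately after /i/.
So the parse is mi.at.
The /t/ is in the coda of syllable 2 (/at/).

2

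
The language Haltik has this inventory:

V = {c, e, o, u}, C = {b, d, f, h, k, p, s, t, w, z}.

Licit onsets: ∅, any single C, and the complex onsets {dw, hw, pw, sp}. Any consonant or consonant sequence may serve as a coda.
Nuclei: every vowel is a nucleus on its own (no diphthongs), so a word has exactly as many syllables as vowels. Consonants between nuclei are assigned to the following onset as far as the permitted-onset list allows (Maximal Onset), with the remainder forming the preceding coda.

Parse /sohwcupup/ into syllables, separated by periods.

so.hwc.u.pup

The vowels are o, c, u, u — 4 nuclei, so 4 syllables.
V1 /o/ – V2 /c/: /hw/ — entire cluster is a permitted onset → onset /hw/, coda ∅.
V2 /c/ – V3 /u/: nothing intervenes; syllable break is V.V.
V3 /u/ – V4 /u/: /p/ → onset of the next syllable (single consonants are always licit onsets).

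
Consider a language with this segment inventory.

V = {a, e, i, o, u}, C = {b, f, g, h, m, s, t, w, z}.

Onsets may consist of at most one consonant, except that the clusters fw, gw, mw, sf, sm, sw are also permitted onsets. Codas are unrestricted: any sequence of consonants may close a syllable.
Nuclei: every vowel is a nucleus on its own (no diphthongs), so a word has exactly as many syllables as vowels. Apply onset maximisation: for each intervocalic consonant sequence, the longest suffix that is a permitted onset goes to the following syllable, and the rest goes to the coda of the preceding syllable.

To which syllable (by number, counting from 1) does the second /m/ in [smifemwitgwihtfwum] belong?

Vowels present: i, e, i, i, u; each is a nucleus, giving 5 syllables.
/i…e/ gap (V1→V2): /f/ → onset of the next syllable (single consonants are always licit onsets).
/e…i/ gap (V2→V3): /mw/ — entire cluster is a permitted onset → onset /mw/, coda ∅.
/i…i/ gap (V3→V4): /tgw/ splits as /t/ + /gw/ (/gw/ is the longest suffix that is a licit onset).
/i…u/ gap (V4→V5): cluster /htfw/ — the longest permitted-onset suffix is /fw/; onset = /fw/, preceding coda = /ht/.
Syllabification: smi.fe.mwit.gwiht.fwum.
The second /m/ is in the onset of syllable 3 (/mwit/).

3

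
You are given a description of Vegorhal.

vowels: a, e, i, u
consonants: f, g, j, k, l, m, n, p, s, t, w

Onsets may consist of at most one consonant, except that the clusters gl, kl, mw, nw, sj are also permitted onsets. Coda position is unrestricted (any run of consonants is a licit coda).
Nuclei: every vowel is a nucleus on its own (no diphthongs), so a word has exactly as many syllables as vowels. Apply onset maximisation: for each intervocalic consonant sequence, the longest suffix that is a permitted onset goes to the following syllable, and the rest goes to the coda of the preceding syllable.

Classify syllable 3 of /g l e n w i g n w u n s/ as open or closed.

Vowels present: e, i, u; each is a nucleus, giving 3 syllables.
σ1/σ2 boundary: cluster /nw/ — /nw/ is itself a permitted onset, so the whole cluster goes right; preceding coda = ∅.
σ2/σ3 boundary: /gnw/ — longest licit onset from the right is /nw/, leaving /g/ as coda.
So the parse is gle.nwig.nwuns.
Syllable 3 is /nwuns/ with coda /ns/, so it is closed.

closed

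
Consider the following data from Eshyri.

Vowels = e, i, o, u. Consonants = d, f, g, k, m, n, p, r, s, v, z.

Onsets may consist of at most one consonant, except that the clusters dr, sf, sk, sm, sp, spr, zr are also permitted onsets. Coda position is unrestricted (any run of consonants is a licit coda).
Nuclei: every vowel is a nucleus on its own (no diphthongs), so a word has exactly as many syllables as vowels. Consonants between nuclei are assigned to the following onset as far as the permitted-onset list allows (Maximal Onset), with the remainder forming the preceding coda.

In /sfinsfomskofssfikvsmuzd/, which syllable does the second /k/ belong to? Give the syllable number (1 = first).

4

The vowels are i, o, o, i, u — 5 nuclei, so 5 syllables.
Between /i/ (V1) and /o/ (V2): /nsf/ splits as /n/ + /sf/ (/sf/ is the longest suffix that is a licit onset).
Between /o/ (V2) and /o/ (V3): /msk/; trying suffixes from longest down, /sk/ is the first permitted one, so coda /m/ | onset /sk/.
Between /o/ (V3) and /i/ (V4): /fssf/ splits as /fs/ + /sf/ (/sf/ is the longest suffix that is a licit onset).
Between /i/ (V4) and /u/ (V5): /kvsm/; trying suffixes from longest down, /sm/ is the first permitted one, so coda /kv/ | onset /sm/.
Putting it together: sfin.sfom.skofs.sfikv.smuzd.
The second /k/ is in the coda of syllable 4 (/sfikv/).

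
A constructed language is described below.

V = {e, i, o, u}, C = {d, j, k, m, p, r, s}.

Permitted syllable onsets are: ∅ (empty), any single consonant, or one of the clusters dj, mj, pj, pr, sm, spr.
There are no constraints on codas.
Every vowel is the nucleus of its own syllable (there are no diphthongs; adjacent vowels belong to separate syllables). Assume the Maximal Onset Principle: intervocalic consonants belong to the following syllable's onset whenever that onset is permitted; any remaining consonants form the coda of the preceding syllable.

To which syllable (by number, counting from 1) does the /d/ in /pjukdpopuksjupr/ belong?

Vowels present: u, o, u, u; each is a nucleus, giving 4 syllables.
V1 /u/ – V2 /o/: /kdp/ splits as /kd/ + /p/ (/p/ is the longest suffix that is a licit onset).
V2 /o/ – V3 /u/: /p/ → onset of the next syllable (single consonants are always licit onsets).
V3 /u/ – V4 /u/: /ksj/ — longest licit onset from the right is /j/, leaving /ks/ as coda.
Putting it together: pjukd.po.puks.jupr.
The /d/ is in the coda of syllable 1 (/pjukd/).

1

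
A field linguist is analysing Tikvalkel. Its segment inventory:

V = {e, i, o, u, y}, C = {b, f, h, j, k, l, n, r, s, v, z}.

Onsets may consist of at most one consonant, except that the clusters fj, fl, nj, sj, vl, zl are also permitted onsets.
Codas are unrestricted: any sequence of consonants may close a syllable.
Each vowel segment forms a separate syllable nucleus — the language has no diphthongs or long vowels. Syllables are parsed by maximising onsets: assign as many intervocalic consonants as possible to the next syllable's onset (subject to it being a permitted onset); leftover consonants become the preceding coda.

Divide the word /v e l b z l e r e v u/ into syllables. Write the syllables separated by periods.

velb.zle.re.vu

Vowels present: e, e, e, u; each is a nucleus, giving 4 syllables.
σ1/σ2 boundary: /lbzl/ — longest licit onset from the right is /zl/, leaving /lb/ as coda.
σ2/σ3 boundary: just /r/ — single C goes to the following onset.
σ3/σ4 boundary: /v/ is a single consonant, so it becomes the next onset.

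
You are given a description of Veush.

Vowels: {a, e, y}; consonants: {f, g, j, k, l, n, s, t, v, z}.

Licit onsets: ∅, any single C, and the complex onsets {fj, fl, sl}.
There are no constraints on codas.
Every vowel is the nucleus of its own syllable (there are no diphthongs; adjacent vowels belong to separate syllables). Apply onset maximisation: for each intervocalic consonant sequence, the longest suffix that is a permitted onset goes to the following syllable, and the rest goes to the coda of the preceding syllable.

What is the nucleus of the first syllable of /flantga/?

The vowels are a, a — 2 nuclei, so 2 syllables.
The first nucleus (vowel 1 from the left) is /a/.

a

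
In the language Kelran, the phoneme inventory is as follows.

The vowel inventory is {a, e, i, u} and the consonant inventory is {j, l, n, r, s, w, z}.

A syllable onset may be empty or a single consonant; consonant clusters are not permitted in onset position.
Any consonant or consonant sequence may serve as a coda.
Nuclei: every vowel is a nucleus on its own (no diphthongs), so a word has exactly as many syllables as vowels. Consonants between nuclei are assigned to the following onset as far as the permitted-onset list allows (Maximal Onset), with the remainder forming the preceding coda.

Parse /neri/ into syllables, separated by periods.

ne.ri

Vowels present: e, i; each is a nucleus, giving 2 syllables.
V1 /e/ – V2 /i/: /r/ → onset of the next syllable (single consonants are always licit onsets).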